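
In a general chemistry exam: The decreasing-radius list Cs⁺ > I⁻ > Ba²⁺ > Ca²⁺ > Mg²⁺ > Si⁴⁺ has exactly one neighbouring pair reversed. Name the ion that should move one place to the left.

Check each adjacent pair. Cs⁺ and I⁻ are reversed: Cs⁺ and I⁻ share 54 electrons; the higher nuclear charge on Cs (Z=55) contracts it more, so Cs⁺ < I⁻. No other neighbouring pair contradicts the periodic trends, so I⁻ is the ion listed too late.

I⁻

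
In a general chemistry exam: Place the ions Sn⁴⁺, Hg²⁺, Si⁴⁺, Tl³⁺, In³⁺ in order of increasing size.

Si⁴⁺ < Sn⁴⁺ < In³⁺ < Tl³⁺ < Hg²⁺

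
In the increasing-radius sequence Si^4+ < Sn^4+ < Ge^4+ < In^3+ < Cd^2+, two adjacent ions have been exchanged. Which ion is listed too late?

Ge^4+

Scanning neighbour by neighbour, only Sn^4+/Ge^4+ violates a trend: same group and charge — period 4 sits above period 5, so Ge^4+ is smaller. That makes Ge^4+ the one sitting a position late relative to where it belongs.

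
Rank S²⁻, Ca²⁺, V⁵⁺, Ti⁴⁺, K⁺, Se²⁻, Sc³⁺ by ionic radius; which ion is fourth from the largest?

Ca²⁺

First list Z and electron count for each: V⁵⁺ has 18 e⁻ (Z=23), Ti⁴⁺ has 18 e⁻ (Z=22), Sc³⁺ has 18 e⁻ (Z=21), Ca²⁺ has 18 e⁻ (Z=20), K⁺ has 18 e⁻ (Z=19), S²⁻ has 18 e⁻ (Z=16), Se²⁻ has 36 e⁻ (Z=34). V⁵⁺ < Ti⁴⁺ (isoelectronic, higher Z=23 is smaller); Ti⁴⁺ < Sc³⁺ (both 18 e⁻, Z=22>21); Sc³⁺ < Ca²⁺ (isoelectronic, higher Z=21 is smaller); Ca²⁺ < K⁺ (isoelectronic, higher Z=20 is smaller); K⁺ < S²⁻ (both 18 e⁻, Z=19>16); S²⁻ < Se²⁻ (same group, period 3 vs 4).
Full ascending order: V⁵⁺ < Ti⁴⁺ < Sc³⁺ < Ca²⁺ < K⁺ < S²⁻ < Se²⁻. Counting from the largest, position 4 is Ca²⁺.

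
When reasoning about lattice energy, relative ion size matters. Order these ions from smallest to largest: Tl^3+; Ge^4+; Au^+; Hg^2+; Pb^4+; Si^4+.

Tabulating Z and e⁻: Si^4+ has 10 e⁻ (Z=14), Ge^4+ has 28 e⁻ (Z=32), Pb^4+ has 78 e⁻ (Z=82), Tl^3+ has 78 e⁻ (Z=81), Hg^2+ has 78 e⁻ (Z=80), Au^+ has 78 e⁻ (Z=79). Si^4+ < Ge^4+ (same group, period 3 vs 4); Ge^4+ < Pb^4+ (same group, 2 shells fewer); Pb^4+ < Tl^3+ (both 78 e⁻, Z=82>81); Tl^3+ < Hg^2+ (both 78 e⁻, Z=81>80); Hg^2+ < Au^+ (both 78 e⁻, Z=80>79).

Si^4+ < Ge^4+ < Pb^4+ < Tl^3+ < Hg^2+ < Au^+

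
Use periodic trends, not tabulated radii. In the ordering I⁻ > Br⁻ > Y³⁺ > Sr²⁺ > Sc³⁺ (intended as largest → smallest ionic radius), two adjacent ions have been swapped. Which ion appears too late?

Sr²⁺

Scanning neighbour by neighbour, only Y³⁺/Sr²⁺ violates a trend: Y³⁺ and Sr²⁺ share 36 electrons; the higher nuclear charge on Y (Z=39) contracts it more, so Y³⁺ < Sr²⁺. That makes Sr²⁺ the one sitting a position late relative to where it belongs.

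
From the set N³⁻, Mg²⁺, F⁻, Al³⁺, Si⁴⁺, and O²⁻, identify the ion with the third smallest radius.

Mg²⁺

Isoelectronic series (10 e⁻ each). Size is set by nuclear charge: more protons means a smaller ion. Si⁴⁺ (Z=14), Al³⁺ (Z=13), Mg²⁺ (Z=12), F⁻ (Z=9), O²⁻ (Z=8), N³⁻ (Z=7).
Ordering: Si⁴⁺ < Al³⁺ < Mg²⁺ < F⁻ < O²⁻ < N³⁻. The third smallest is Mg²⁺.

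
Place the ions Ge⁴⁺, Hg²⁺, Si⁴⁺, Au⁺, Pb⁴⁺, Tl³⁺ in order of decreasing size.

Au⁺ > Hg²⁺ > Tl³⁺ > Pb⁴⁺ > Ge⁴⁺ > Si⁴⁺

Work out protons and electrons: Si⁴⁺: 10 e⁻, Z=14, Ge⁴⁺: 28 e⁻, Z=32, Pb⁴⁺: 78 e⁻, Z=82, Tl³⁺: 78 e⁻, Z=81, Hg²⁺: 78 e⁻, Z=80, Au⁺: 78 e⁻, Z=79. Si⁴⁺ < Ge⁴⁺ (same group, period 3 vs 4); Ge⁴⁺ < Pb⁴⁺ (same group, 2 shells fewer); Pb⁴⁺ < Tl³⁺ (both 78 e⁻, Z=82>81); Tl³⁺ < Hg²⁺ (both 78 e⁻, Z=81>80); Hg²⁺ < Au⁺ (both 78 e⁻, Z=80>79).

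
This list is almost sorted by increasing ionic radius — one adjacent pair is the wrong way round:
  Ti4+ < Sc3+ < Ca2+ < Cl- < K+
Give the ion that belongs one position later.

Cl-

Compare adjacent ions: K+ and Cl- share 18 electrons; the higher nuclear charge on K (Z=19) contracts it more, so K+ < Cl- — yet in this increasing list Cl- sits before K+. Nothing else is reversed, so Cl- should move one place to the right.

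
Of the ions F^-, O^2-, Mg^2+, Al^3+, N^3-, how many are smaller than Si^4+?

0

All of these have 10 electrons (isoelectronic). With the same electron cloud, the ion with the most protons pulls it in tightest. Nuclear charges: Si^4+ (Z=14), Al^3+ (Z=13), Mg^2+ (Z=12), F^- (Z=9), O^2- (Z=8), N^3- (Z=7). Highest Z is smallest.
Ordering all of them (including Si^4+) by radius gives Si^4+ < Al^3+ < Mg^2+ < F^- < O^2- < N^3-. So 0 are smaller.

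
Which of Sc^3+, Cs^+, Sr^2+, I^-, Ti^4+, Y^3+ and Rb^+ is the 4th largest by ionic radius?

Sr^2+

Tabulating Z and e⁻: Ti^4+ has 18 e⁻ (Z=22), Sc^3+ has 18 e⁻ (Z=21), Y^3+ has 36 e⁻ (Z=39), Sr^2+ has 36 e⁻ (Z=38), Rb^+ has 36 e⁻ (Z=37), Cs^+ has 54 e⁻ (Z=55), I^- has 54 e⁻ (Z=53). Ti^4+ < Sc^3+ (both 18 e⁻, Z=22>21); Sc^3+ < Y^3+ (same group, 1 shell fewer); Y^3+ < Sr^2+ (isoelectronic, higher Z=39 is smaller); Sr^2+ < Rb^+ (both 36 e⁻, Z=38>37); Rb^+ < Cs^+ (same group, 1 shell fewer); Cs^+ < I^- (isoelectronic, higher Z=55 is smaller).
That gives Ti^4+ < Sc^3+ < Y^3+ < Sr^2+ < Rb^+ < Cs^+ < I^-. From the largest end, number 4 is Sr^2+.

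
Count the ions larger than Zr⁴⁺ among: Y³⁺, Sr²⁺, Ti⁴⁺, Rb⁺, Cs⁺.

4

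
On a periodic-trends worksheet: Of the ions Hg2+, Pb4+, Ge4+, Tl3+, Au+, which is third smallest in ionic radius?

Electron counts and nuclear charges: Ge4+ has 28 e⁻ (Z=32), Pb4+ has 78 e⁻ (Z=82), Tl3+ has 78 e⁻ (Z=81), Hg2+ has 78 e⁻ (Z=80), Au+ has 78 e⁻ (Z=79). Ge4+ < Pb4+ (same group, period 4 vs 6); Pb4+ < Tl3+ (both 78 e⁻, Z=82>81); Tl3+ < Hg2+ (isoelectronic, higher Z=81 is smaller); Hg2+ < Au+ (both 78 e⁻, Z=80>79).
So the order is Ge4+ < Pb4+ < Tl3+ < Hg2+ < Au+; the 3rd-smallest ion is Tl3+.

Tl3+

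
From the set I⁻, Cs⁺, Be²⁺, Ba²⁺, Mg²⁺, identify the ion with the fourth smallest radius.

Electron counts and nuclear charges: Be²⁺ (Z=4, 2 e⁻), Mg²⁺ (Z=12, 10 e⁻), Ba²⁺ (Z=56, 54 e⁻), Cs⁺ (Z=55, 54 e⁻), I⁻ (Z=53, 54 e⁻). Be²⁺ < Mg²⁺ (same group, period 2 vs 3); Mg²⁺ < Ba²⁺ (same group, period 3 vs 6); Ba²⁺ < Cs⁺ (both 54 e⁻, Z=56>55); Cs⁺ < I⁻ (both 54 e⁻, Z=55>53).
Ordering: Be²⁺ < Mg²⁺ < Ba²⁺ < Cs⁺ < I⁻. The fourth smallest is Cs⁺.

Cs⁺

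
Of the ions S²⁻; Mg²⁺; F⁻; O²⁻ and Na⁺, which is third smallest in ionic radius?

F⁻

Tabulating Z and e⁻: Mg²⁺ has 10 e⁻ (Z=12), Na⁺ has 10 e⁻ (Z=11), F⁻ has 10 e⁻ (Z=9), O²⁻ has 10 e⁻ (Z=8), S²⁻ has 18 e⁻ (Z=16). Mg²⁺ < Na⁺ (both 10 e⁻, Z=12>11); Na⁺ < F⁻ (both 10 e⁻, Z=11>9); F⁻ < O²⁻ (isoelectronic, higher Z=9 is smaller); O²⁻ < S²⁻ (same group, 1 shell fewer).
That gives Mg²⁺ < Na⁺ < F⁻ < O²⁻ < S²⁻. From the smallest end, number 3 is F⁻.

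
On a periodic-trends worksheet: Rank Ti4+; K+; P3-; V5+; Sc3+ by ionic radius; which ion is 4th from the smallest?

K+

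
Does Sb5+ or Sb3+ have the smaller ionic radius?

For a single element, ionic radius drops as positive charge rises — Sb5+ < Sb3+.

Sb5+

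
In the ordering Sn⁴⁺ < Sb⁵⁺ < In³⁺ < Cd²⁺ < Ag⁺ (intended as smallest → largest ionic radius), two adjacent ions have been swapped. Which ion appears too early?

Sn⁴⁺

Check each adjacent pair. Sn⁴⁺ and Sb⁵⁺ are reversed: both have 46 electrons but Z(Sb)=51 > Z(Sn)=50, so Sb⁵⁺ should be the smaller of the two. No other neighbouring pair contradicts the periodic trends, so Sn⁴⁺ is the ion listed too early.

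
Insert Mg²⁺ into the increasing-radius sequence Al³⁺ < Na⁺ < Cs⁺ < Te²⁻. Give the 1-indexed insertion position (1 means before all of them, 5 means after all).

2

Tabulating Z and e⁻: Al³⁺: 10 e⁻, Z=13, Mg²⁺: 10 e⁻, Z=12, Na⁺: 10 e⁻, Z=11, Cs⁺: 54 e⁻, Z=55, Te²⁻: 54 e⁻, Z=52. Al³⁺ < Mg²⁺ (both 10 e⁻, Z=13>12); Mg²⁺ < Na⁺ (both 10 e⁻, Z=12>11); Na⁺ < Cs⁺ (same group, period 3 vs 6); Cs⁺ < Te²⁻ (both 54 e⁻, Z=55>52).
The complete sequence is Al³⁺ < Mg²⁺ < Na⁺ < Cs⁺ < Te²⁻. Mg²⁺ sits at position 2.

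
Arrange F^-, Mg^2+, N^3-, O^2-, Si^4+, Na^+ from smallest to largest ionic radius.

Si^4+ < Mg^2+ < Na^+ < F^- < O^2- < N^3-

Each ion has 10 electrons. The ranking follows nuclear charge in reverse — greater Z gives a smaller radius. Si^4+ (Z=14), Mg^2+ (Z=12), Na^+ (Z=11), F^- (Z=9), O^2- (Z=8), N^3- (Z=7).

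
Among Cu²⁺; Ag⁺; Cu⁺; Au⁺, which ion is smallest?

Cu²⁺

Work out protons and electrons: Cu²⁺ has 27 e⁻ (Z=29), Cu⁺ has 28 e⁻ (Z=29), Ag⁺ has 46 e⁻ (Z=47), Au⁺ has 78 e⁻ (Z=79). Cu²⁺ < Cu⁺ (higher charge on the same element); Cu⁺ < Ag⁺ (same group, 1 shell fewer); Ag⁺ < Au⁺ (same group, 1 shell fewer).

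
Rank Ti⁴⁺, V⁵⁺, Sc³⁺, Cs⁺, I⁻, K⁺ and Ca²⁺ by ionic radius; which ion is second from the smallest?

Electron counts and nuclear charges: V⁵⁺ (Z=23, 18 e⁻), Ti⁴⁺ (Z=22, 18 e⁻), Sc³⁺ (Z=21, 18 e⁻), Ca²⁺ (Z=20, 18 e⁻), K⁺ (Z=19, 18 e⁻), Cs⁺ (Z=55, 54 e⁻), I⁻ (Z=53, 54 e⁻). V⁵⁺ < Ti⁴⁺ (isoelectronic, higher Z=23 is smaller); Ti⁴⁺ < Sc³⁺ (both 18 e⁻, Z=22>21); Sc³⁺ < Ca²⁺ (isoelectronic, higher Z=21 is smaller); Ca²⁺ < K⁺ (both 18 e⁻, Z=20>19); K⁺ < Cs⁺ (same group, period 4 vs 6); Cs⁺ < I⁻ (both 54 e⁻, Z=55>53).
That gives V⁵⁺ < Ti⁴⁺ < Sc³⁺ < Ca²⁺ < K⁺ < Cs⁺ < I⁻. From the smallest end, number 2 is Ti⁴⁺.

Ti⁴⁺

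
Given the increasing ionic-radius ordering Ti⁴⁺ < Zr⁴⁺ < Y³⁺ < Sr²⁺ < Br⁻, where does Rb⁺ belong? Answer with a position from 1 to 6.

5

Tabulating Z and e⁻: Ti⁴⁺ (Z=22, 18 e⁻), Zr⁴⁺ (Z=40, 36 e⁻), Y³⁺ (Z=39, 36 e⁻), Sr²⁺ (Z=38, 36 e⁻), Rb⁺ (Z=37, 36 e⁻), Br⁻ (Z=35, 36 e⁻). Ti⁴⁺ < Zr⁴⁺ (same group, period 4 vs 5); Zr⁴⁺ < Y³⁺ (both 36 e⁻, Z=40>39); Y³⁺ < Sr²⁺ (both 36 e⁻, Z=39>38); Sr²⁺ < Rb⁺ (both 36 e⁻, Z=38>37); Rb⁺ < Br⁻ (both 36 e⁻, Z=37>35).
Merged order: Ti⁴⁺ < Zr⁴⁺ < Y³⁺ < Sr²⁺ < Rb⁺ < Br⁻ — Rb⁺ is number 5.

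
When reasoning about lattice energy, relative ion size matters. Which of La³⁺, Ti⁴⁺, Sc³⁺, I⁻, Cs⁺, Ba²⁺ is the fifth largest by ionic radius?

Sc³⁺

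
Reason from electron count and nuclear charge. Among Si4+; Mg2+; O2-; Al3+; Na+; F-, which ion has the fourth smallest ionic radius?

Na+

Each ion has 10 electrons. The ranking follows nuclear charge in reverse — greater Z gives a smaller radius. Si4+ (Z=14), Al3+ (Z=13), Mg2+ (Z=12), Na+ (Z=11), F- (Z=9), O2- (Z=8).
Ordering: Si4+ < Al3+ < Mg2+ < Na+ < F- < O2-. The fourth smallest is Na+.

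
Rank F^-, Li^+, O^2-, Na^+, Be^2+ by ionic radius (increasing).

Be^2+ < Li^+ < Na^+ < F^- < O^2-

Electron counts and nuclear charges: Be^2+ (Z=4, 2 e⁻), Li^+ (Z=3, 2 e⁻), Na^+ (Z=11, 10 e⁻), F^- (Z=9, 10 e⁻), O^2- (Z=8, 10 e⁻). Be^2+ < Li^+ (both 2 e⁻, Z=4>3); Li^+ < Na^+ (same group, period 2 vs 3); Na^+ < F^- (isoelectronic, higher Z=11 is smaller); F^- < O^2- (both 10 e⁻, Z=9>8).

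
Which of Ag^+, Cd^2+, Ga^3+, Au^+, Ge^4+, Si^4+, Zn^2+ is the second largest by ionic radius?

Ag^+

First list Z and electron count for each: Si^4+: 10 e⁻, Z=14, Ge^4+: 28 e⁻, Z=32, Ga^3+: 28 e⁻, Z=31, Zn^2+: 28 e⁻, Z=30, Cd^2+: 46 e⁻, Z=48, Ag^+: 46 e⁻, Z=47, Au^+: 78 e⁻, Z=79. Si^4+ < Ge^4+ (same group, 1 shell fewer); Ge^4+ < Ga^3+ (isoelectronic, higher Z=32 is smaller); Ga^3+ < Zn^2+ (isoelectronic, higher Z=31 is smaller); Zn^2+ < Cd^2+ (same group, period 4 vs 5); Cd^2+ < Ag^+ (isoelectronic, higher Z=48 is smaller); Ag^+ < Au^+ (same group, period 5 vs 6).
So the order is Si^4+ < Ge^4+ < Ga^3+ < Zn^2+ < Cd^2+ < Ag^+ < Au^+; the 2nd-largest ion is Ag^+.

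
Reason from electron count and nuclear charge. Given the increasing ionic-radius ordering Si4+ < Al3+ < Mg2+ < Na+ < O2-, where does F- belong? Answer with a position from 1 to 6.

Isoelectronic series (10 e⁻ each). Size is set by nuclear charge: more protons means a smaller ion. Si4+ (Z=14), Al3+ (Z=13), Mg2+ (Z=12), Na+ (Z=11), F- (Z=9), O2- (Z=8).
Merged order: Si4+ < Al3+ < Mg2+ < Na+ < F- < O2- — F- is number 5.

5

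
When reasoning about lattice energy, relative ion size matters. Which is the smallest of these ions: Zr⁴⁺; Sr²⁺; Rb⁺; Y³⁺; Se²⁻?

Isoelectronic series (36 e⁻ each). Size is set by nuclear charge: more protons means a smaller ion. Zr⁴⁺ (Z=40), Y³⁺ (Z=39), Sr²⁺ (Z=38), Rb⁺ (Z=37), Se²⁻ (Z=34).

Zr⁴⁺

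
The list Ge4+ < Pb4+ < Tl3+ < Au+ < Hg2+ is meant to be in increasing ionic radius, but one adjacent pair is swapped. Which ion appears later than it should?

Hg2+

Scanning neighbour by neighbour, only Au+/Hg2+ violates a trend: they are isoelectronic (78 e⁻) and Hg has more protons than Au (80 vs 79), making Hg2+ smaller. That makes Hg2+ the one sitting a position late relative to where it belongs.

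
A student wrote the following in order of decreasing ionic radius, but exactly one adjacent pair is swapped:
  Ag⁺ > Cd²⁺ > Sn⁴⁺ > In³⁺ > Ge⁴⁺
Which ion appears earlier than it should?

Sn⁴⁺

Check each adjacent pair. Sn⁴⁺ and In³⁺ are reversed: they are isoelectronic (46 e⁻) and Sn has more protons than In (50 vs 49), making Sn⁴⁺ smaller. No other neighbouring pair contradicts the periodic trends, so Sn⁴⁺ is the ion listed too early.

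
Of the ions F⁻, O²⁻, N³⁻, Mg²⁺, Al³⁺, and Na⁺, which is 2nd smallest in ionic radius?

Mg²⁺

These species are isoelectronic with 10 electrons. The only difference is the number of protons: Al³⁺ (Z=13), Mg²⁺ (Z=12), Na⁺ (Z=11), F⁻ (Z=9), O²⁻ (Z=8), N³⁻ (Z=7). The strongest nuclear pull (Al³⁺) gives the smallest ion.
That gives Al³⁺ < Mg²⁺ < Na⁺ < F⁻ < O²⁻ < N³⁻. From the smallest end, number 2 is Mg²⁺.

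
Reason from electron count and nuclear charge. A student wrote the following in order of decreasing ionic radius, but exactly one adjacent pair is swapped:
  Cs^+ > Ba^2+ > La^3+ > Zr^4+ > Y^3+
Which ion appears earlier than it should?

Zr^4+

The pair Zr^4+, Y^3+ is the wrong way round — they are isoelectronic (36 e⁻) and Zr has more protons than Y (40 vs 39), making Zr^4+ smaller. All other adjacent pairs agree with periodic trends, so Zr^4+ is the misplaced ion.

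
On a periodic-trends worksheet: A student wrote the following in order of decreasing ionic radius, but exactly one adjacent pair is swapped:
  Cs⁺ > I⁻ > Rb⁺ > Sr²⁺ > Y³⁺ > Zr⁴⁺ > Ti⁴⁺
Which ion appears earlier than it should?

The pair Cs⁺, I⁻ is the wrong way round — Cs⁺ and I⁻ share 54 electrons; the higher nuclear charge on Cs (Z=55) contracts it more, so Cs⁺ < I⁻. All other adjacent pairs agree with periodic trends, so Cs⁺ is the misplaced ion.

Cs⁺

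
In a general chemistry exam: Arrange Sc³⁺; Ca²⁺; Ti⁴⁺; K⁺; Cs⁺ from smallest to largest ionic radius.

Work out protons and electrons: Ti⁴⁺ has 18 e⁻ (Z=22), Sc³⁺ has 18 e⁻ (Z=21), Ca²⁺ has 18 e⁻ (Z=20), K⁺ has 18 e⁻ (Z=19), Cs⁺ has 54 e⁻ (Z=55). Ti⁴⁺ < Sc³⁺ (isoelectronic, higher Z=22 is smaller); Sc³⁺ < Ca²⁺ (both 18 e⁻, Z=21>20); Ca²⁺ < K⁺ (isoelectronic, higher Z=20 is smaller); K⁺ < Cs⁺ (same group, 2 shells fewer).

Ti⁴⁺ < Sc³⁺ < Ca²⁺ < K⁺ < Cs⁺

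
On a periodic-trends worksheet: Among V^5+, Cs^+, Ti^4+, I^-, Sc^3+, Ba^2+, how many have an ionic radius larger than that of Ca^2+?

3

V^5+: 18 e⁻, Z=23, Ti^4+: 18 e⁻, Z=22, Sc^3+: 18 e⁻, Z=21, Ca^2+: 18 e⁻, Z=20, Ba^2+: 54 e⁻, Z=56, Cs^+: 54 e⁻, Z=55, I^-: 54 e⁻, Z=53. V^5+ < Ti^4+ (both 18 e⁻, Z=23>22); Ti^4+ < Sc^3+ (isoelectronic, higher Z=22 is smaller); Sc^3+ < Ca^2+ (isoelectronic, higher Z=21 is smaller); Ca^2+ < Ba^2+ (same group, period 4 vs 6); Ba^2+ < Cs^+ (isoelectronic, higher Z=56 is smaller); Cs^+ < I^- (isoelectronic, higher Z=55 is smaller).
Placing each against Ca^2+: smaller — V^5+, Ti^4+, Sc^3+; larger — Ba^2+, Cs^+, I^-. Count: 3.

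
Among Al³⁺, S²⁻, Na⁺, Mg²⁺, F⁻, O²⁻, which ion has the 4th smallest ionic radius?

F⁻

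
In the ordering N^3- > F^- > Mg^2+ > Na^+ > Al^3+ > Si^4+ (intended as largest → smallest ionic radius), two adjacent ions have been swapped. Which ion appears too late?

The pair Mg^2+, Na^+ is the wrong way round — Mg^2+ and Na^+ share 10 electrons; the higher nuclear charge on Mg (Z=12) contracts it more, so Mg^2+ < Na^+. All other adjacent pairs agree with periodic trends, so Na^+ is the misplaced ion.

Na^+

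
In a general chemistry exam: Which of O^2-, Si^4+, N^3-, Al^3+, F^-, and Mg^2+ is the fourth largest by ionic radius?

Mg^2+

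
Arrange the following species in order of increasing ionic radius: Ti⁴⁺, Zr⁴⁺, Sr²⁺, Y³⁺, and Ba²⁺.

Ti⁴⁺ < Zr⁴⁺ < Y³⁺ < Sr²⁺ < Ba²⁺

First list Z and electron count for each: Ti⁴⁺: 18 e⁻, Z=22, Zr⁴⁺: 36 e⁻, Z=40, Y³⁺: 36 e⁻, Z=39, Sr²⁺: 36 e⁻, Z=38, Ba²⁺: 54 e⁻, Z=56. Ti⁴⁺ < Zr⁴⁺ (same group, 1 shell fewer); Zr⁴⁺ < Y³⁺ (isoelectronic, higher Z=40 is smaller); Y³⁺ < Sr²⁺ (both 36 e⁻, Z=39>38); Sr²⁺ < Ba²⁺ (same group, 1 shell fewer).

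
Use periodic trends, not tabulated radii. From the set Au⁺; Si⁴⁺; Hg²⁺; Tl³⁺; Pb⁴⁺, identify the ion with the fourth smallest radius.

Tabulating Z and e⁻: Si⁴⁺ has 10 e⁻ (Z=14), Pb⁴⁺ has 78 e⁻ (Z=82), Tl³⁺ has 78 e⁻ (Z=81), Hg²⁺ has 78 e⁻ (Z=80), Au⁺ has 78 e⁻ (Z=79). Si⁴⁺ < Pb⁴⁺ (same group, 3 shells fewer); Pb⁴⁺ < Tl³⁺ (isoelectronic, higher Z=82 is smaller); Tl³⁺ < Hg²⁺ (isoelectronic, higher Z=81 is smaller); Hg²⁺ < Au⁺ (both 78 e⁻, Z=80>79).
That gives Si⁴⁺ < Pb⁴⁺ < Tl³⁺ < Hg²⁺ < Au⁺. From the smallest end, number 4 is Hg²⁺.

Hg²⁺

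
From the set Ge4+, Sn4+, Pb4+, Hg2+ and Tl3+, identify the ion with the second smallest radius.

Sn4+

Ge4+: 28 e⁻, Z=32, Sn4+: 46 e⁻, Z=50, Pb4+: 78 e⁻, Z=82, Tl3+: 78 e⁻, Z=81, Hg2+: 78 e⁻, Z=80. Ge4+ < Sn4+ (same group, period 4 vs 5); Sn4+ < Pb4+ (same group, 1 shell fewer); Pb4+ < Tl3+ (isoelectronic, higher Z=82 is smaller); Tl3+ < Hg2+ (both 78 e⁻, Z=81>80).
That gives Ge4+ < Sn4+ < Pb4+ < Tl3+ < Hg2+. From the smallest end, number 2 is Sn4+.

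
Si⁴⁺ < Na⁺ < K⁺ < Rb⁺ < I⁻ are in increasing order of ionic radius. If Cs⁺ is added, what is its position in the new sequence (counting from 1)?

5

Si⁴⁺ (Z=14, 10 e⁻), Na⁺ (Z=11, 10 e⁻), K⁺ (Z=19, 18 e⁻), Rb⁺ (Z=37, 36 e⁻), Cs⁺ (Z=55, 54 e⁻), I⁻ (Z=53, 54 e⁻). Si⁴⁺ < Na⁺ (isoelectronic, higher Z=14 is smaller); Na⁺ < K⁺ (same group, 1 shell fewer); K⁺ < Rb⁺ (same group, 1 shell fewer); Rb⁺ < Cs⁺ (same group, 1 shell fewer); Cs⁺ < I⁻ (isoelectronic, higher Z=55 is smaller).
Putting Cs⁺ in gives Si⁴⁺ < Na⁺ < K⁺ < Rb⁺ < Cs⁺ < I⁻; it lands at slot 5.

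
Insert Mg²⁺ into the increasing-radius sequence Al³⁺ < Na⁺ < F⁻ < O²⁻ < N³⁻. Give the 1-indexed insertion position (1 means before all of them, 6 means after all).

All of these have 10 electrons (isoelectronic). With the same electron cloud, the ion with the most protons pulls it in tightest. Nuclear charges: Al³⁺ (Z=13), Mg²⁺ (Z=12), Na⁺ (Z=11), F⁻ (Z=9), O²⁻ (Z=8), N³⁻ (Z=7). Highest Z is smallest.
Putting Mg²⁺ in gives Al³⁺ < Mg²⁺ < Na⁺ < F⁻ < O²⁻ < N³⁻; it lands at slot 2.

2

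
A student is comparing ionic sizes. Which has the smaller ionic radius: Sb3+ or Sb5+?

For a single element, ionic radius drops as positive charge rises — Sb5+ < Sb3+.

Sb5+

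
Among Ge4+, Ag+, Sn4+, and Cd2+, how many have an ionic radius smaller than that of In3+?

Tabulating Z and e⁻: Ge4+ (Z=32, 28 e⁻), Sn4+ (Z=50, 46 e⁻), In3+ (Z=49, 46 e⁻), Cd2+ (Z=48, 46 e⁻), Ag+ (Z=47, 46 e⁻). Ge4+ < Sn4+ (same group, period 4 vs 5); Sn4+ < In3+ (isoelectronic, higher Z=50 is smaller); In3+ < Cd2+ (both 46 e⁻, Z=49>48); Cd2+ < Ag+ (both 46 e⁻, Z=48>47).
Ordering all of them (including In3+) by radius gives Ge4+ < Sn4+ < In3+ < Cd2+ < Ag+. That's 2.

2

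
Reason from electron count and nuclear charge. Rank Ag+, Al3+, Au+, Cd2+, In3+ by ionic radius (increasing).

Al3+: 10 e⁻, Z=13, In3+: 46 e⁻, Z=49, Cd2+: 46 e⁻, Z=48, Ag+: 46 e⁻, Z=47, Au+: 78 e⁻, Z=79. Al3+ < In3+ (same group, period 3 vs 5); In3+ < Cd2+ (both 46 e⁻, Z=49>48); Cd2+ < Ag+ (both 46 e⁻, Z=48>47); Ag+ < Au+ (same group, 1 shell fewer).

Al3+ < In3+ < Cd2+ < Ag+ < Au+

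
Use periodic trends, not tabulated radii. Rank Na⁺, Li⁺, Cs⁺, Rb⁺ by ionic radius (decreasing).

Same group, same charge. Going down the group adds an extra shell of electrons, so the ion gets larger: Li⁺ is highest in the group and smallest.

Cs⁺ > Rb⁺ > Na⁺ > Li⁺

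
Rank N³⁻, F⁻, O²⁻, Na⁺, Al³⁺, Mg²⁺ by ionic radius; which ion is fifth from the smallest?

These species are isoelectronic with 10 electrons. The only difference is the number of protons: Al³⁺ (Z=13), Mg²⁺ (Z=12), Na⁺ (Z=11), F⁻ (Z=9), O²⁻ (Z=8), N³⁻ (Z=7). The strongest nuclear pull (Al³⁺) gives the smallest ion.
So the order is Al³⁺ < Mg²⁺ < Na⁺ < F⁻ < O²⁻ < N³⁻; the 5th-smallest ion is O²⁻.

O²⁻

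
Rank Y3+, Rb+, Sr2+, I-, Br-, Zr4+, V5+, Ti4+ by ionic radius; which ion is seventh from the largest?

Ti4+

Electron counts and nuclear charges: V5+: 18 e⁻, Z=23, Ti4+: 18 e⁻, Z=22, Zr4+: 36 e⁻, Z=40, Y3+: 36 e⁻, Z=39, Sr2+: 36 e⁻, Z=38, Rb+: 36 e⁻, Z=37, Br-: 36 e⁻, Z=35, I-: 54 e⁻, Z=53. V5+ < Ti4+ (isoelectronic, higher Z=23 is smaller); Ti4+ < Zr4+ (same group, period 4 vs 5); Zr4+ < Y3+ (both 36 e⁻, Z=40>39); Y3+ < Sr2+ (isoelectronic, higher Z=39 is smaller); Sr2+ < Rb+ (isoelectronic, higher Z=38 is smaller); Rb+ < Br- (both 36 e⁻, Z=37>35); Br- < I- (same group, period 4 vs 5).
Full ascending order: V5+ < Ti4+ < Zr4+ < Y3+ < Sr2+ < Rb+ < Br- < I-. Counting from the largest, position 7 is Ti4+.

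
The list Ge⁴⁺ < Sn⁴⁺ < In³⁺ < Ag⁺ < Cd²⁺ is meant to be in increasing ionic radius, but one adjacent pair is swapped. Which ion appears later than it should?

Cd²⁺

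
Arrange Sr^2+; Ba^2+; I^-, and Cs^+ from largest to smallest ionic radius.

I^- > Cs^+ > Ba^2+ > Sr^2+

Electron counts and nuclear charges: Sr^2+ (Z=38, 36 e⁻), Ba^2+ (Z=56, 54 e⁻), Cs^+ (Z=55, 54 e⁻), I^- (Z=53, 54 e⁻). Sr^2+ < Ba^2+ (same group, 1 shell fewer); Ba^2+ < Cs^+ (isoelectronic, higher Z=56 is smaller); Cs^+ < I^- (both 54 e⁻, Z=55>53).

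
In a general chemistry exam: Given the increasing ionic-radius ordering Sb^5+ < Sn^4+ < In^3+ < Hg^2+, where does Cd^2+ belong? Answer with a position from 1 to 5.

4

First list Z and electron count for each: Sb^5+: 46 e⁻, Z=51, Sn^4+: 46 e⁻, Z=50, In^3+: 46 e⁻, Z=49, Cd^2+: 46 e⁻, Z=48, Hg^2+: 78 e⁻, Z=80. Sb^5+ < Sn^4+ (isoelectronic, higher Z=51 is smaller); Sn^4+ < In^3+ (both 46 e⁻, Z=50>49); In^3+ < Cd^2+ (both 46 e⁻, Z=49>48); Cd^2+ < Hg^2+ (same group, period 5 vs 6).
Merged order: Sb^5+ < Sn^4+ < In^3+ < Cd^2+ < Hg^2+ — Cd^2+ is number 4.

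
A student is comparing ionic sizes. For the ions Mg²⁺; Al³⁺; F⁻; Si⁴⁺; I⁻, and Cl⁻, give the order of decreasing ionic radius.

I⁻ > Cl⁻ > F⁻ > Mg²⁺ > Al³⁺ > Si⁴⁺

Tabulating Z and e⁻: Si⁴⁺ (Z=14, 10 e⁻), Al³⁺ (Z=13, 10 e⁻), Mg²⁺ (Z=12, 10 e⁻), F⁻ (Z=9, 10 e⁻), Cl⁻ (Z=17, 18 e⁻), I⁻ (Z=53, 54 e⁻). Si⁴⁺ < Al³⁺ (both 10 e⁻, Z=14>13); Al³⁺ < Mg²⁺ (both 10 e⁻, Z=13>12); Mg²⁺ < F⁻ (both 10 e⁻, Z=12>9); F⁻ < Cl⁻ (same group, period 2 vs 3); Cl⁻ < I⁻ (same group, 2 shells fewer).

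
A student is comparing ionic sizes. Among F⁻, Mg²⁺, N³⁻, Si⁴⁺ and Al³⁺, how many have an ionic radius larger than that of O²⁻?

1

Each ion has 10 electrons. The ranking follows nuclear charge in reverse — greater Z gives a smaller radius. Si⁴⁺ (Z=14), Al³⁺ (Z=13), Mg²⁺ (Z=12), F⁻ (Z=9), O²⁻ (Z=8), N³⁻ (Z=7).
Relative to O²⁻, the ions that are larger are N³⁻. That's 1.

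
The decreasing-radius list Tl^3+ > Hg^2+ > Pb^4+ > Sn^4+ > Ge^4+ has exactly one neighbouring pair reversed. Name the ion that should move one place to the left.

Hg^2+

The pair Tl^3+, Hg^2+ is the wrong way round — both have 78 electrons but Z(Tl)=81 > Z(Hg)=80, so Tl^3+ should be the smaller of the two. All other adjacent pairs agree with periodic trends, so Hg^2+ is the misplaced ion.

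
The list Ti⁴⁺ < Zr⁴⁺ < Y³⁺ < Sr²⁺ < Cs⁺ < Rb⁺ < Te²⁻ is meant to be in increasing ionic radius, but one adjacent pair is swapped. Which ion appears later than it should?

Rb⁺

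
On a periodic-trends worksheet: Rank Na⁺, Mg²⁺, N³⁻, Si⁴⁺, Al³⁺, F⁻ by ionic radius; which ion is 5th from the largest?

Al³⁺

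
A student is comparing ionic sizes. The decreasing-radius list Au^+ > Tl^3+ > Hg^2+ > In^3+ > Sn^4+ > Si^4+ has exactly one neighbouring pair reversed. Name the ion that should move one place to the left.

Hg^2+

Scanning neighbour by neighbour, only Tl^3+/Hg^2+ violates a trend: Tl^3+ and Hg^2+ share 78 electrons; the higher nuclear charge on Tl (Z=81) contracts it more, so Tl^3+ < Hg^2+. That makes Hg^2+ the one sitting a position late relative to where it belongs.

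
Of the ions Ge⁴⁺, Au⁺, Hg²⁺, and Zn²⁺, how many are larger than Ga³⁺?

3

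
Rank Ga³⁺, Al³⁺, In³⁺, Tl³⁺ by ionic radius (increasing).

All are in the same group with charge +3. Radius grows down the group as n (the outermost shell) increases.

Al³⁺ < Ga³⁺ < In³⁺ < Tl³⁺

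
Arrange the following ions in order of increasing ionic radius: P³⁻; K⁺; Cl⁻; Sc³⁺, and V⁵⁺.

These species are isoelectronic with 18 electrons. The only difference is the number of protons: V⁵⁺ (Z=23), Sc³⁺ (Z=21), K⁺ (Z=19), Cl⁻ (Z=17), P³⁻ (Z=15). The strongest nuclear pull (V⁵⁺) gives the smallest ion.

V⁵⁺ < Sc³⁺ < K⁺ < Cl⁻ < P³⁻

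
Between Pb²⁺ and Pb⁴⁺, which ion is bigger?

These are all Pb ions. Removing more electrons (higher positive charge) pulls the remaining electrons in closer, so Pb⁴⁺ is smallest and Pb²⁺ is largest.

Pb²⁺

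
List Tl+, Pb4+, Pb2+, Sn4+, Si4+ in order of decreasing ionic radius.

First list Z and electron count for each: Si4+: 10 e⁻, Z=14, Sn4+: 46 e⁻, Z=50, Pb4+: 78 e⁻, Z=82, Pb2+: 80 e⁻, Z=82, Tl+: 80 e⁻, Z=81. Si4+ < Sn4+ (same group, 2 shells fewer); Sn4+ < Pb4+ (same group, 1 shell fewer); Pb4+ < Pb2+ (same element, +4 vs +2); Pb2+ < Tl+ (isoelectronic, higher Z=82 is smaller).

Tl+ > Pb2+ > Pb4+ > Sn4+ > Si4+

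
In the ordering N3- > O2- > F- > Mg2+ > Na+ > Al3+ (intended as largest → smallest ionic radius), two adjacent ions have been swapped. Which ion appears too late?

Compare adjacent ions: they are isoelectronic (10 e⁻) and Mg has more protons than Na (12 vs 11), making Mg2+ smaller — yet in this decreasing list Mg2+ sits before Na+. Nothing else is reversed, so Na+ should move one place to the left.

Na+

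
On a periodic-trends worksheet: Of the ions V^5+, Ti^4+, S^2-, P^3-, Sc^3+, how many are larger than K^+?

2

These species are isoelectronic with 18 electrons. The only difference is the number of protons: V^5+ (Z=23), Ti^4+ (Z=22), Sc^3+ (Z=21), K^+ (Z=19), S^2- (Z=16), P^3- (Z=15). The strongest nuclear pull (V^5+) gives the smallest ion.
Ordering all of them (including K^+) by radius gives V^5+ < Ti^4+ < Sc^3+ < K^+ < S^2- < P^3-. Count: 2.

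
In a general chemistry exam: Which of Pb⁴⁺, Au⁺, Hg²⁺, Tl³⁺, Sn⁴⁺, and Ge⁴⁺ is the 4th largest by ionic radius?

Pb⁴⁺

Electron counts and nuclear charges: Ge⁴⁺ (Z=32, 28 e⁻), Sn⁴⁺ (Z=50, 46 e⁻), Pb⁴⁺ (Z=82, 78 e⁻), Tl³⁺ (Z=81, 78 e⁻), Hg²⁺ (Z=80, 78 e⁻), Au⁺ (Z=79, 78 e⁻). Ge⁴⁺ < Sn⁴⁺ (same group, 1 shell fewer); Sn⁴⁺ < Pb⁴⁺ (same group, 1 shell fewer); Pb⁴⁺ < Tl³⁺ (both 78 e⁻, Z=82>81); Tl³⁺ < Hg²⁺ (isoelectronic, higher Z=81 is smaller); Hg²⁺ < Au⁺ (both 78 e⁻, Z=80>79).
That gives Ge⁴⁺ < Sn⁴⁺ < Pb⁴⁺ < Tl³⁺ < Hg²⁺ < Au⁺. From the largest end, number 4 is Pb⁴⁺.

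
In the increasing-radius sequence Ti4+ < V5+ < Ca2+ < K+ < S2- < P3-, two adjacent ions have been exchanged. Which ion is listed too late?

V5+

The pair Ti4+, V5+ is the wrong way round — they are isoelectronic (18 e⁻) and V has more protons than Ti (23 vs 22), making V5+ smaller. All other adjacent pairs agree with periodic trends, so V5+ is the misplaced ion.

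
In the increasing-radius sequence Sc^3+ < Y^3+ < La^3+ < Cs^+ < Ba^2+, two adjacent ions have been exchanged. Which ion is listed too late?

Ba^2+

Scanning neighbour by neighbour, only Cs^+/Ba^2+ violates a trend: Ba^2+ and Cs^+ share 54 electrons; the higher nuclear charge on Ba (Z=56) contracts it more, so Ba^2+ < Cs^+. That makes Ba^2+ the one sitting a position late relative to where it belongs.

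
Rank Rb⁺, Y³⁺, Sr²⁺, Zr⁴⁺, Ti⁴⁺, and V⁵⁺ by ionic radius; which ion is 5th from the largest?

Ti⁴⁺

Work out protons and electrons: V⁵⁺ has 18 e⁻ (Z=23), Ti⁴⁺ has 18 e⁻ (Z=22), Zr⁴⁺ has 36 e⁻ (Z=40), Y³⁺ has 36 e⁻ (Z=39), Sr²⁺ has 36 e⁻ (Z=38), Rb⁺ has 36 e⁻ (Z=37). V⁵⁺ < Ti⁴⁺ (isoelectronic, higher Z=23 is smaller); Ti⁴⁺ < Zr⁴⁺ (same group, 1 shell fewer); Zr⁴⁺ < Y³⁺ (isoelectronic, higher Z=40 is smaller); Y³⁺ < Sr²⁺ (both 36 e⁻, Z=39>38); Sr²⁺ < Rb⁺ (both 36 e⁻, Z=38>37).
Full ascending order: V⁵⁺ < Ti⁴⁺ < Zr⁴⁺ < Y³⁺ < Sr²⁺ < Rb⁺. Counting from the largest, position 5 is Ti⁴⁺.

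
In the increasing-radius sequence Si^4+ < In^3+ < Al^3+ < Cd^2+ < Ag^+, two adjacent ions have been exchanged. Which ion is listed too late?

Al^3+

Check each adjacent pair. In^3+ and Al^3+ are reversed: Al^3+ and In^3+ are in one column with the same charge; the lighter period-3 ion has 2 fewer shells and is smaller. No other neighbouring pair contradicts the periodic trends, so Al^3+ is the ion listed too late.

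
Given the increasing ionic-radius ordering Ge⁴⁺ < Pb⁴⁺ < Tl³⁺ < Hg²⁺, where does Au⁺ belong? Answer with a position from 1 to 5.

5

Tabulating Z and e⁻: Ge⁴⁺ has 28 e⁻ (Z=32), Pb⁴⁺ has 78 e⁻ (Z=82), Tl³⁺ has 78 e⁻ (Z=81), Hg²⁺ has 78 e⁻ (Z=80), Au⁺ has 78 e⁻ (Z=79). Ge⁴⁺ < Pb⁴⁺ (same group, 2 shells fewer); Pb⁴⁺ < Tl³⁺ (both 78 e⁻, Z=82>81); Tl³⁺ < Hg²⁺ (both 78 e⁻, Z=81>80); Hg²⁺ < Au⁺ (isoelectronic, higher Z=80 is smaller).
The complete sequence is Ge⁴⁺ < Pb⁴⁺ < Tl³⁺ < Hg²⁺ < Au⁺. Au⁺ sits at position 5.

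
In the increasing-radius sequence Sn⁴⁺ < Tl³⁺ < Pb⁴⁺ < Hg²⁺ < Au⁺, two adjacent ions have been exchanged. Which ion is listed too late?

Check each adjacent pair. Tl³⁺ and Pb⁴⁺ are reversed: both have 78 electrons but Z(Pb)=82 > Z(Tl)=81, so Pb⁴⁺ should be the smaller of the two. No other neighbouring pair contradicts the periodic trends, so Pb⁴⁺ is the ion listed too late.

Pb⁴⁺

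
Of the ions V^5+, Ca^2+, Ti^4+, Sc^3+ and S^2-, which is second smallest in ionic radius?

Isoelectronic series (18 e⁻ each). Size is set by nuclear charge: more protons means a smaller ion. V^5+ (Z=23), Ti^4+ (Z=22), Sc^3+ (Z=21), Ca^2+ (Z=20), S^2- (Z=16).
Ordering: V^5+ < Ti^4+ < Sc^3+ < Ca^2+ < S^2-. The second smallest is Ti^4+.

Ti^4+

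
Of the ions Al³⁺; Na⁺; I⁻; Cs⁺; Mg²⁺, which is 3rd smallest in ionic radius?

Al³⁺ (Z=13, 10 e⁻), Mg²⁺ (Z=12, 10 e⁻), Na⁺ (Z=11, 10 e⁻), Cs⁺ (Z=55, 54 e⁻), I⁻ (Z=53, 54 e⁻). Al³⁺ < Mg²⁺ (isoelectronic, higher Z=13 is smaller); Mg²⁺ < Na⁺ (both 10 e⁻, Z=12>11); Na⁺ < Cs⁺ (same group, period 3 vs 6); Cs⁺ < I⁻ (both 54 e⁻, Z=55>53).
Ordering: Al³⁺ < Mg²⁺ < Na⁺ < Cs⁺ < I⁻. The 3rd smallest is Na⁺.

Na⁺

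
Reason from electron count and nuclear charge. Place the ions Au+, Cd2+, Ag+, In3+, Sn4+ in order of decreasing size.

Work out protons and electrons: Sn4+ (Z=50, 46 e⁻), In3+ (Z=49, 46 e⁻), Cd2+ (Z=48, 46 e⁻), Ag+ (Z=47, 46 e⁻), Au+ (Z=79, 78 e⁻). Sn4+ < In3+ (both 46 e⁻, Z=50>49); In3+ < Cd2+ (both 46 e⁻, Z=49>48); Cd2+ < Ag+ (isoelectronic, higher Z=48 is smaller); Ag+ < Au+ (same group, period 5 vs 6).

Au+ > Ag+ > Cd2+ > In3+ > Sn4+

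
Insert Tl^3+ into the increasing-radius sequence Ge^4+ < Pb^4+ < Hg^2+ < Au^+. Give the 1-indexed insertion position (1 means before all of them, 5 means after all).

3

Ge^4+: 28 e⁻, Z=32, Pb^4+: 78 e⁻, Z=82, Tl^3+: 78 e⁻, Z=81, Hg^2+: 78 e⁻, Z=80, Au^+: 78 e⁻, Z=79. Ge^4+ < Pb^4+ (same group, 2 shells fewer); Pb^4+ < Tl^3+ (both 78 e⁻, Z=82>81); Tl^3+ < Hg^2+ (isoelectronic, higher Z=81 is smaller); Hg^2+ < Au^+ (both 78 e⁻, Z=80>79).
With Tl^3+ included the full order is Ge^4+ < Pb^4+ < Tl^3+ < Hg^2+ < Au^+, so it takes position 3.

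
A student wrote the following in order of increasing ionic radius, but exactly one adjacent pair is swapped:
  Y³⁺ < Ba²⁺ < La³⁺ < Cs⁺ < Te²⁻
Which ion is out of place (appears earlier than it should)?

Compare adjacent ions: both have 54 electrons but Z(La)=57 > Z(Ba)=56, so La³⁺ should be the smaller of the two — yet in this increasing list Ba²⁺ sits before La³⁺. Nothing else is reversed, so Ba²⁺ should move one place to the right.

Ba²⁺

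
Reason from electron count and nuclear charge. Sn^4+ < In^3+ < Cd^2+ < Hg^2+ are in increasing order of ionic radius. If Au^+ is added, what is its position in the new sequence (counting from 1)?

First list Z and electron count for each: Sn^4+ has 46 e⁻ (Z=50), In^3+ has 46 e⁻ (Z=49), Cd^2+ has 46 e⁻ (Z=48), Hg^2+ has 78 e⁻ (Z=80), Au^+ has 78 e⁻ (Z=79). Sn^4+ < In^3+ (isoelectronic, higher Z=50 is smaller); In^3+ < Cd^2+ (both 46 e⁻, Z=49>48); Cd^2+ < Hg^2+ (same group, period 5 vs 6); Hg^2+ < Au^+ (both 78 e⁻, Z=80>79).
With Au^+ included the full order is Sn^4+ < In^3+ < Cd^2+ < Hg^2+ < Au^+, so it takes position 5.

5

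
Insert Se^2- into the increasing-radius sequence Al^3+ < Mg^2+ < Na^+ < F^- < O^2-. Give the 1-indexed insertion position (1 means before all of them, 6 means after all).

6

First list Z and electron count for each: Al^3+: 10 e⁻, Z=13, Mg^2+: 10 e⁻, Z=12, Na^+: 10 e⁻, Z=11, F^-: 10 e⁻, Z=9, O^2-: 10 e⁻, Z=8, Se^2-: 36 e⁻, Z=34. Al^3+ < Mg^2+ (both 10 e⁻, Z=13>12); Mg^2+ < Na^+ (isoelectronic, higher Z=12 is smaller); Na^+ < F^- (both 10 e⁻, Z=11>9); F^- < O^2- (both 10 e⁻, Z=9>8); O^2- < Se^2- (same group, 2 shells fewer).
Merged order: Al^3+ < Mg^2+ < Na^+ < F^- < O^2- < Se^2- — Se^2- is number 6.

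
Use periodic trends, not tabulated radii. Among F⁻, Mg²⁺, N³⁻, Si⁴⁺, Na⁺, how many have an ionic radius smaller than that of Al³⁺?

1

Isoelectronic series (10 e⁻ each). Size is set by nuclear charge: more protons means a smaller ion. Si⁴⁺ (Z=14), Al³⁺ (Z=13), Mg²⁺ (Z=12), Na⁺ (Z=11), F⁻ (Z=9), N³⁻ (Z=7).
Overall: Si⁴⁺ < Al³⁺ < Mg²⁺ < Na⁺ < F⁻ < N³⁻. Al³⁺ has 1 below it and 4 above. Count: 1.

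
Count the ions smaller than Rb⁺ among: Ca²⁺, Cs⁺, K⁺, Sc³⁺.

Tabulating Z and e⁻: Sc³⁺: 18 e⁻, Z=21, Ca²⁺: 18 e⁻, Z=20, K⁺: 18 e⁻, Z=19, Rb⁺: 36 e⁻, Z=37, Cs⁺: 54 e⁻, Z=55. Sc³⁺ < Ca²⁺ (both 18 e⁻, Z=21>20); Ca²⁺ < K⁺ (isoelectronic, higher Z=20 is smaller); K⁺ < Rb⁺ (same group, 1 shell fewer); Rb⁺ < Cs⁺ (same group, period 5 vs 6).
Relative to Rb⁺, the ions that are smaller are Sc³⁺, Ca²⁺, K⁺. Count: 3.

3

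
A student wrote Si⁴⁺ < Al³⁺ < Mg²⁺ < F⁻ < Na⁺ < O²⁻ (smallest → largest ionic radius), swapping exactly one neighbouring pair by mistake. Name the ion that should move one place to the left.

Na⁺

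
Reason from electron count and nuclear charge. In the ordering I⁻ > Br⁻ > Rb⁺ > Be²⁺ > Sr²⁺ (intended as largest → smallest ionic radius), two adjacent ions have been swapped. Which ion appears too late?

Sr²⁺

Scanning neighbour by neighbour, only Be²⁺/Sr²⁺ violates a trend: both in group 2 with the same charge; Be²⁺ (period 2) has the smaller radius. That makes Sr²⁺ the one sitting a position late relative to where it belongs.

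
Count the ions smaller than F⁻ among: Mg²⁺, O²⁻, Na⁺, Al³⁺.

3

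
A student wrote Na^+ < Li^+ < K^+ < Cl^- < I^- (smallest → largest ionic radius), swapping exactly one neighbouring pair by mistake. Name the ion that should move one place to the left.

Li^+

The pair Na^+, Li^+ is the wrong way round — both in group 1 with the same charge; Li^+ (period 2) has the smaller radius. All other adjacent pairs agree with periodic trends, so Li^+ is the misplaced ion.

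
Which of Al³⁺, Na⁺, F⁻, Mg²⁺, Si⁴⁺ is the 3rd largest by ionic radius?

Mg²⁺

Isoelectronic series (10 e⁻ each). Size is set by nuclear charge: more protons means a smaller ion. Si⁴⁺ (Z=14), Al³⁺ (Z=13), Mg²⁺ (Z=12), Na⁺ (Z=11), F⁻ (Z=9).
Full ascending order: Si⁴⁺ < Al³⁺ < Mg²⁺ < Na⁺ < F⁻. Counting from the largest, position 3 is Mg²⁺.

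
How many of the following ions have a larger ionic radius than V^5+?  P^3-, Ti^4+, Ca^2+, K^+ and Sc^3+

5

Each ion has 18 electrons. The ranking follows nuclear charge in reverse — greater Z gives a smaller radius. V^5+ (Z=23), Ti^4+ (Z=22), Sc^3+ (Z=21), Ca^2+ (Z=20), K^+ (Z=19), P^3- (Z=15).
Placing each against V^5+: smaller — none; larger — Ti^4+, Sc^3+, Ca^2+, K^+, P^3-. Count: 5.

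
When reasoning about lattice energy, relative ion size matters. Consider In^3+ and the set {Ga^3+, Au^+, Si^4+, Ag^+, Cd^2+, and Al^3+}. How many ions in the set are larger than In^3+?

Electron counts and nuclear charges: Si^4+ (Z=14, 10 e⁻), Al^3+ (Z=13, 10 e⁻), Ga^3+ (Z=31, 28 e⁻), In^3+ (Z=49, 46 e⁻), Cd^2+ (Z=48, 46 e⁻), Ag^+ (Z=47, 46 e⁻), Au^+ (Z=79, 78 e⁻). Si^4+ < Al^3+ (isoelectronic, higher Z=14 is smaller); Al^3+ < Ga^3+ (same group, period 3 vs 4); Ga^3+ < In^3+ (same group, 1 shell fewer); In^3+ < Cd^2+ (isoelectronic, higher Z=49 is smaller); Cd^2+ < Ag^+ (isoelectronic, higher Z=48 is smaller); Ag^+ < Au^+ (same group, 1 shell fewer).
Relative to In^3+, the ions that are larger are Cd^2+, Ag^+, Au^+. So 3 are larger.

3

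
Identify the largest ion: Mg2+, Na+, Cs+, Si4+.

Cs+

Work out protons and electrons: Si4+ (Z=14, 10 e⁻), Mg2+ (Z=12, 10 e⁻), Na+ (Z=11, 10 e⁻), Cs+ (Z=55, 54 e⁻). Si4+ < Mg2+ (isoelectronic, higher Z=14 is smaller); Mg2+ < Na+ (both 10 e⁻, Z=12>11); Na+ < Cs+ (same group, 3 shells fewer).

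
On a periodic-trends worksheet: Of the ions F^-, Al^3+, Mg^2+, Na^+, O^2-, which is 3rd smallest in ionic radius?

Na^+

These species are isoelectronic with 10 electrons. The only difference is the number of protons: Al^3+ (Z=13), Mg^2+ (Z=12), Na^+ (Z=11), F^- (Z=9), O^2- (Z=8). The strongest nuclear pull (Al^3+) gives the smallest ion.
Ordering: Al^3+ < Mg^2+ < Na^+ < F^- < O^2-. The 3rd smallest is Na^+.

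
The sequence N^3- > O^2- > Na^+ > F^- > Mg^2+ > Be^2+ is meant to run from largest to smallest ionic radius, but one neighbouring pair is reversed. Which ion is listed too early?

The pair Na^+, F^- is the wrong way round — they are isoelectronic (10 e⁻) and Na has more protons than F (11 vs 9), making Na^+ smaller. All other adjacent pairs agree with periodic trends, so Na^+ is the misplaced ion.

Na^+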